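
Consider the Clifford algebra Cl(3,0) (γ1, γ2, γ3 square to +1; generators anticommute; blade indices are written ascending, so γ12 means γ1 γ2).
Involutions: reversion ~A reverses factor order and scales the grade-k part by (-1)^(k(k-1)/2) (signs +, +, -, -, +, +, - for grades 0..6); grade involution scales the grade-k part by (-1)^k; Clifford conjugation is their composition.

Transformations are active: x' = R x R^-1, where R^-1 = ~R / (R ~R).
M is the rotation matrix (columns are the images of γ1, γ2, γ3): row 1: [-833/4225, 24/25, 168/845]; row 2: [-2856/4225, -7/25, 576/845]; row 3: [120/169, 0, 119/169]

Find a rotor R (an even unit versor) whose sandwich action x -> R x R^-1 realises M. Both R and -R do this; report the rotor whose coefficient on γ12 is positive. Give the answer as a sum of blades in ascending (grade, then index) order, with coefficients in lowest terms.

Method: write R = a + b12*γ12 + b13*γ13 + b23*γ23 with a^2 + b12^2 + b13^2 + b23^2 = 1 (so R^-1 = ~R). Expanding the columns R e_j ~R gives tr M = 4a^2 - 1 and, from the antisymmetric part, M21 - M12 = -4a*b12, M13 - M31 = 4a*b13, M32 - M23 = -4a*b23.
Here tr M = 959/4225, so a^2 = (1 + tr M)/4 = 1296/4225 and a = ±36/65. Taking a = 36/65: M21 - M12 = -6912/4225, M13 - M31 = -432/845, M32 - M23 = -576/845, giving b12 = 48/65, b13 = -3/13, b23 = 4/13, i.e. R = 36/65 + 48/65*γ12 - 3/13*γ13 + 4/13*γ23.
Its γ12 coefficient is already positive.
Answer: 36/65 + 48/65*γ12 - 3/13*γ13 + 4/13*γ23. Note: both R and -R realise this M (trace 959/4225); the covering map identifies them, and the γ12-coefficient sign is the tie-breaker.


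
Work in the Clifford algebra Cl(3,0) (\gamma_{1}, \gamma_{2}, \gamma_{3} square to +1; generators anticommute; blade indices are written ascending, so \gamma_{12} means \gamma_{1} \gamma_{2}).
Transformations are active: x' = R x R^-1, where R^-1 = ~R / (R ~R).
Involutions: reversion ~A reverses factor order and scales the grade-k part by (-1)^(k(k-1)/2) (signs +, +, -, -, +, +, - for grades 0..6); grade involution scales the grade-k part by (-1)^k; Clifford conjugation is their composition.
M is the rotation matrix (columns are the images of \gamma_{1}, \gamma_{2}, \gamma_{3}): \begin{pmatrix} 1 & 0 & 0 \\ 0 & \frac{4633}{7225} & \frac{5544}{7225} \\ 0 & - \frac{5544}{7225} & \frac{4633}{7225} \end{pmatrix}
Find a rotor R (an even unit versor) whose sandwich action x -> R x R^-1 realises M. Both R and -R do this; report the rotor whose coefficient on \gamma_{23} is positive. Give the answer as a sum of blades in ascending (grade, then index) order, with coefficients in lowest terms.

Method: write R = a + b12*\gamma_{12} + b13*\gamma_{13} + b23*\gamma_{23} with a^2 + b12^2 + b13^2 + b23^2 = 1 (so R^-1 = ~R). Expanding the columns R e_j ~R gives tr M = 4a^2 - 1 and, from the antisymmetric part, M21 - M12 = -4a*b12, M13 - M31 = 4a*b13, M32 - M23 = -4a*b23.
Here tr M = \frac{16491}{7225}, so a^2 = (1 + tr M)/4 = \frac{5929}{7225} and a = ±\frac{77}{85}. Taking a = \frac{77}{85}: M21 - M12 = 0, M13 - M31 = 0, M32 - M23 = -\frac{11088}{7225}, giving b12 = 0, b13 = 0, b23 = \frac{36}{85}, i.e. R = \frac{77}{85} + \frac{36}{85} \gamma_{23}.
Its \gamma_{23} coefficient is already positive.
Answer: \frac{77}{85} + \frac{36}{85} \gamma_{23}. Uniqueness: Spin(3) -> SO(3) maps R and -R to the same rotation of trace \frac{16491}{7225}; fixing the sign of the \gamma_{23} coefficient removes the ambiguity.


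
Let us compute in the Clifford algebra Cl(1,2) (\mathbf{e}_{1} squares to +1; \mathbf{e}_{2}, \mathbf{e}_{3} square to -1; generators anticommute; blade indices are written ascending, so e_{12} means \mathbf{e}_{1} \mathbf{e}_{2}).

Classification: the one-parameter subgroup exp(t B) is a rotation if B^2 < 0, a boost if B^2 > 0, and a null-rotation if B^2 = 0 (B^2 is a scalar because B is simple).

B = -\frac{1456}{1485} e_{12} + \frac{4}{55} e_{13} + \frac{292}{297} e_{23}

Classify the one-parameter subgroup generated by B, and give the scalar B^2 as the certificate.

B^2 term by term: the squares give (-\frac{1456}{1485})^2*(e_{12})^2 + (\frac{4}{55})^2*(e_{13})^2 + (\frac{292}{297})^2*(e_{23})^2 = \frac{2119936}{2205225}*(+1) + \frac{16}{3025}*(+1) + \frac{85264}{88209}*(-1) = 0 (each basis 2-blade squares to minus the product of its generators' squares); cross terms between blades sharing an index anticommute and cancel. So B^2 = 0.
Answer: null-rotation, certificate B^2 = 0. The class reads off the invariant scalar 0 directly.


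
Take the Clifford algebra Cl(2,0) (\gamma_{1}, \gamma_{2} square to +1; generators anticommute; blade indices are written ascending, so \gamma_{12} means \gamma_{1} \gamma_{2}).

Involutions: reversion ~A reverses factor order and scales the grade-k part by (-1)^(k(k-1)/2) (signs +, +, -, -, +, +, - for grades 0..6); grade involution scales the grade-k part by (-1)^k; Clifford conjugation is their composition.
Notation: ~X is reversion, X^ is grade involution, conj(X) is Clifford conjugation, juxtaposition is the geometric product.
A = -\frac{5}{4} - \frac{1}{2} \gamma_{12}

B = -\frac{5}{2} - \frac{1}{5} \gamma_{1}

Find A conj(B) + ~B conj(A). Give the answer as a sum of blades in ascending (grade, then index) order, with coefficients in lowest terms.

first term: \frac{25}{8} - \frac{1}{4} \gamma_{1} + \frac{1}{10} \gamma_{2} + \frac{5}{4} \gamma_{12}
second term: \frac{25}{8} + \frac{1}{4} \gamma_{1} - \frac{1}{10} \gamma_{2} - \frac{5}{4} \gamma_{12}
Answer: \frac{25}{4}


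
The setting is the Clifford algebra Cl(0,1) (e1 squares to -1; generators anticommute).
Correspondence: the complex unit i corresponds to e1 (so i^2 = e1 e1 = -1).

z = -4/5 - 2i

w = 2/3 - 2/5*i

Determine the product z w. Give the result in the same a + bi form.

In blades: z = -4/5 - 2*e1, w = 2/3 - 2/5*e1.
Distribute z over w term by term (generator squares from the signature, products reordered to ascending indices): (-4/5)*w = -8/15 + 8/25*e1; (-2*e1)*w = -4/5 - 4/3*e1.
Sum: -4/3 - 76/75*e1; translating back through the correspondence:
Answer: -4/3 - 76/75*i


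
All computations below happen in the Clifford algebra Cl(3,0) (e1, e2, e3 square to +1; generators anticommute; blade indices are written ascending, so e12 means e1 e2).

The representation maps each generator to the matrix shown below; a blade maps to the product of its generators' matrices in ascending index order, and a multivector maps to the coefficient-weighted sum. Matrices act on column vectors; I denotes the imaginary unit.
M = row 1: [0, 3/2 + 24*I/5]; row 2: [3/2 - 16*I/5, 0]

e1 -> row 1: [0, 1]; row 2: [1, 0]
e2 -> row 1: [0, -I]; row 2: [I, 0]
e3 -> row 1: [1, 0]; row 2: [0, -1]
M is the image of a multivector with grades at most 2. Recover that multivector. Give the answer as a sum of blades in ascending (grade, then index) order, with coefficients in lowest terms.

Method: 1, rho(e1), rho(e2), rho(e3) form a trace-orthogonal basis of the 2x2 complex matrices (tr(X Y) = 2 if X = Y, else 0), so M = m0*1 + m1*rho(e1) + m2*rho(e2) + m3*rho(e3) with m0 = tr(M)/2 = 0, m1 = tr(M rho(e1))/2 = 3/2 + 4*I/5, m2 = tr(M rho(e2))/2 = -4, m3 = tr(M rho(e3))/2 = 0.
Multiplying table entries, the bivector images are rho(e12) = I*rho(e3), rho(e13) = -I*rho(e2), rho(e23) = I*rho(e1); with real blade coefficients the real parts of m0..m3 are the coefficients of 1, e1, e2, e3 and the imaginary parts give the bivectors (e23: Im m1, e13: -Im m2, e12: Im m3).
Answer: 3/2*e1 - 4*e2 + 4/5*e23


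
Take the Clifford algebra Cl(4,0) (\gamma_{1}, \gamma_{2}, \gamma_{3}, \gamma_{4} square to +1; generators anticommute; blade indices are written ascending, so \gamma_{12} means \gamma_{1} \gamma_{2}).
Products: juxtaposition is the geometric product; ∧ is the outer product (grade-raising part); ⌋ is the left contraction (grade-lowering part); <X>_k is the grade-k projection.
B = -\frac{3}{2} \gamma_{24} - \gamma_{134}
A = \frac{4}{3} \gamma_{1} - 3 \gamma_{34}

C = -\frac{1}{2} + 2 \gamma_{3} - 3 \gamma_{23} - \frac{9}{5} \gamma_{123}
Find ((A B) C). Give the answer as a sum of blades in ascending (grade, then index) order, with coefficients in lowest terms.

step 1: -3 \gamma_{1} + \frac{9}{2} \gamma_{23} - \frac{4}{3} \gamma_{34} - 2 \gamma_{124}
step 2: \frac{27}{2} + \frac{48}{5} \gamma_{1} + 9 \gamma_{2} + \frac{8}{3} \gamma_{4} - 6 \gamma_{13} + \frac{63}{20} \gamma_{23} - 4 \gamma_{24} + \frac{64}{15} \gamma_{34} + 9 \gamma_{123} - \frac{7}{5} \gamma_{124} + 6 \gamma_{134} + 4 \gamma_{1234}
Answer: \frac{27}{2} + \frac{48}{5} \gamma_{1} + 9 \gamma_{2} + \frac{8}{3} \gamma_{4} - 6 \gamma_{13} + \frac{63}{20} \gamma_{23} - 4 \gamma_{24} + \frac{64}{15} \gamma_{34} + 9 \gamma_{123} - \frac{7}{5} \gamma_{124} + 6 \gamma_{134} + 4 \gamma_{1234}


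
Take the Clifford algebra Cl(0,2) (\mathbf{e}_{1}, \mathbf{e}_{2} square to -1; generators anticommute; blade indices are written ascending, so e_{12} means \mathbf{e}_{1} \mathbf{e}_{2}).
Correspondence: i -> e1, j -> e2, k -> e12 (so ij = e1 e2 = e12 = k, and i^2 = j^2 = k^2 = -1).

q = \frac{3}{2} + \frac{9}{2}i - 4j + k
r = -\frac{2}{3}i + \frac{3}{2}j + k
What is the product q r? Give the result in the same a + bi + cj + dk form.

In blades: q = \frac{3}{2} + \frac{9}{2} e_{1} - 4 e_{2} + e_{12}, r = -\frac{2}{3} e_{1} + \frac{3}{2} e_{2} + e_{12}.
Distribute q over r term by term (generator squares from the signature, products reordered to ascending indices): (\frac{3}{2})*r = -e_{1} + \frac{9}{4} e_{2} + \frac{3}{2} e_{12}; (\frac{9}{2} e_{1})*r = 3 - \frac{9}{2} e_{2} + \frac{27}{4} e_{12}; (-4 e_{2})*r = 6 - 4 e_{1} - \frac{8}{3} e_{12}; (e_{12})*r = -1 - \frac{3}{2} e_{1} - \frac{2}{3} e_{2}.
Sum: 8 - \frac{13}{2} e_{1} - \frac{35}{12} e_{2} + \frac{67}{12} e_{12}; translating back through the correspondence:
Answer: 8 - \frac{13}{2}i - \frac{35}{12}j + \frac{67}{12}k


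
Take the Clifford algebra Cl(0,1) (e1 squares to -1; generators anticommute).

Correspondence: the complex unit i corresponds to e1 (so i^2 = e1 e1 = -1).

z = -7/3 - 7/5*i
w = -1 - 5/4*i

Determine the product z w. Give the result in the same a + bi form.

In blades: z = -7/3 - 7/5*e1, w = -1 - 5/4*e1.
Distribute z over w term by term (generator squares from the signature, products reordered to ascending indices): (-7/3)*w = 7/3 + 35/12*e1; (-7/5*e1)*w = -7/4 + 7/5*e1.
Sum: 7/12 + 259/60*e1; translating back through the correspondence:
Answer: 7/12 + 259/60*i


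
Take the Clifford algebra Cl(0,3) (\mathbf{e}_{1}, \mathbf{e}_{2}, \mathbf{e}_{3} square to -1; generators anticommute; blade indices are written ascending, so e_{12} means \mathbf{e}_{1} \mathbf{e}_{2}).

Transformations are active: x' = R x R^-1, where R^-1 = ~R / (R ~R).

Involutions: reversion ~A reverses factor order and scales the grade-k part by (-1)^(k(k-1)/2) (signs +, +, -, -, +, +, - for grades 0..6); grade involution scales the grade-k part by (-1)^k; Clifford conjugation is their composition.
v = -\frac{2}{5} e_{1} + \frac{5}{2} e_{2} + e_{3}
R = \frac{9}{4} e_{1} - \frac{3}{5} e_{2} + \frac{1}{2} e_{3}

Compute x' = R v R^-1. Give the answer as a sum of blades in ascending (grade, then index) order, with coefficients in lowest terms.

~R = \frac{9}{4} e_{1} - \frac{3}{5} e_{2} + \frac{1}{2} e_{3}, and R ~R = -\frac{2269}{400}, so R^-1 = ~R / (-\frac{2269}{400}).
R v = \frac{19}{10} + \frac{1077}{200} e_{12} + \frac{49}{20} e_{13} - \frac{37}{20} e_{23}
Answer: -\frac{12562}{11345} e_{1} - \frac{9521}{4538} e_{2} - \frac{3029}{2269} e_{3}


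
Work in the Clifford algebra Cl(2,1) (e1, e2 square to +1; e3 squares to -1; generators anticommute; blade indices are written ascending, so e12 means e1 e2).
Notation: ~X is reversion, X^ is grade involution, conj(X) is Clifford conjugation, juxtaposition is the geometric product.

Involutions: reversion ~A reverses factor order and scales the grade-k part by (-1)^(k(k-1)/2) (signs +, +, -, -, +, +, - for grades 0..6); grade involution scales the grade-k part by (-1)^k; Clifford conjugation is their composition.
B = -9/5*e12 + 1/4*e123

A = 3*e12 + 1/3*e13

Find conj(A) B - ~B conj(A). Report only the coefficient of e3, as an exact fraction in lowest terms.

first term: -27/5 + 1/12*e2 + 3/4*e3 + 3/5*e23
second term: 27/5 - 1/12*e2 - 3/4*e3 + 3/5*e23
Answer: 3/2


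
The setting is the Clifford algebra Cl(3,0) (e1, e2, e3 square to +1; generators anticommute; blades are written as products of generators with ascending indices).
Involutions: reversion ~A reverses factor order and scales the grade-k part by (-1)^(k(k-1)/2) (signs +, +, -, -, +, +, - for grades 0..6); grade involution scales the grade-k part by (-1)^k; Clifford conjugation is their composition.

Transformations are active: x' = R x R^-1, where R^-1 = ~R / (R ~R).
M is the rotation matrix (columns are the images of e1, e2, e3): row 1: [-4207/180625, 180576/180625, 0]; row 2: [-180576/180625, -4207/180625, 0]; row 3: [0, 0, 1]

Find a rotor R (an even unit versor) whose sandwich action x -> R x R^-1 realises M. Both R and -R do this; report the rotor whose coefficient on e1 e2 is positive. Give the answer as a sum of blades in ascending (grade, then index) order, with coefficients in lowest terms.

Method: write R = a + b12*e1 e2 + b13*e1 e3 + b23*e2 e3 with a^2 + b12^2 + b13^2 + b23^2 = 1 (so R^-1 = ~R). Expanding the columns R e_j ~R gives tr M = 4a^2 - 1 and, from the antisymmetric part, M21 - M12 = -4a*b12, M13 - M31 = 4a*b13, M32 - M23 = -4a*b23.
Here tr M = 172211/180625, so a^2 = (1 + tr M)/4 = 88209/180625 and a = ±297/425. Taking a = 297/425: M21 - M12 = -361152/180625, M13 - M31 = 0, M32 - M23 = 0, giving b12 = 304/425, b13 = 0, b23 = 0, i.e. R = 297/425 + 304/425*e1 e2.
Its e1 e2 coefficient is already positive.
Answer: 297/425 + 304/425*e1 e2. Note: both R and -R realise this M (trace 172211/180625); the covering map identifies them, and the e1 e2-coefficient sign is the tie-breaker.


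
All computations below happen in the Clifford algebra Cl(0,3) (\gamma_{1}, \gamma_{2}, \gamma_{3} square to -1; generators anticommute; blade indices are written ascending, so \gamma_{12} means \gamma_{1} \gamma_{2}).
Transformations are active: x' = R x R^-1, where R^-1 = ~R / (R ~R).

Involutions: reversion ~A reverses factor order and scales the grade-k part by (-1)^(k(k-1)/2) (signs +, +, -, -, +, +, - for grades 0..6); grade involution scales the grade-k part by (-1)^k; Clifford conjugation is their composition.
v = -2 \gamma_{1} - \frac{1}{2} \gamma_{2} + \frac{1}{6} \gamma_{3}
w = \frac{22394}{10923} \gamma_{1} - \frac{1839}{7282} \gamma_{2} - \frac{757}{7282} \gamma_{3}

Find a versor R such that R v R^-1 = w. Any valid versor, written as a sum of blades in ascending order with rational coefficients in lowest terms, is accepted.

Reasoning: v^2 = w^2 = -\frac{77}{18} since conjugation preserves the quadratic form; R = v + w = \frac{548}{10923} \gamma_{1} - \frac{2740}{3641} \gamma_{2} + \frac{685}{10923} \gamma_{3} is then valid when invertible, keeping its own part and reversing (v - w)/2.
Answer: \frac{548}{10923} \gamma_{1} - \frac{2740}{3641} \gamma_{2} + \frac{685}{10923} \gamma_{3}


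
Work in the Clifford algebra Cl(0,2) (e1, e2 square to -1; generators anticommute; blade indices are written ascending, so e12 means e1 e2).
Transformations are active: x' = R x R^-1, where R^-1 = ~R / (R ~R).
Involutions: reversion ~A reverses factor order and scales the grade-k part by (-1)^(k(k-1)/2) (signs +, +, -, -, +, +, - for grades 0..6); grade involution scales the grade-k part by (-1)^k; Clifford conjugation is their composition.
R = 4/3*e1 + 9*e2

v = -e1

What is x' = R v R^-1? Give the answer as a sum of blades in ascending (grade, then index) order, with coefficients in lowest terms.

~R = 4/3*e1 + 9*e2, and R ~R = -745/9, so R^-1 = ~R / (-745/9).
R v = 4/3 + 9*e12
Answer: 713/745*e1 - 216/745*e2


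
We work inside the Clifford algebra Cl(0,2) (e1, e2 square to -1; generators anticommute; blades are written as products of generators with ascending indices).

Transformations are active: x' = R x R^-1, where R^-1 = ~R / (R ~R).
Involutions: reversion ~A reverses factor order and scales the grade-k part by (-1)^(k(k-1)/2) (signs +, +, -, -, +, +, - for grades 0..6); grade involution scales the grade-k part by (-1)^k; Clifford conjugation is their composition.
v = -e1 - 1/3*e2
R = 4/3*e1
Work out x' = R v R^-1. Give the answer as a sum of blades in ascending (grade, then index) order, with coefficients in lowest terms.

~R = 4/3*e1, and R ~R = -16/9, so R^-1 = ~R / (-16/9).
R v = 4/3 - 4/9*e1 e2
Answer: -e1 + 1/3*e2


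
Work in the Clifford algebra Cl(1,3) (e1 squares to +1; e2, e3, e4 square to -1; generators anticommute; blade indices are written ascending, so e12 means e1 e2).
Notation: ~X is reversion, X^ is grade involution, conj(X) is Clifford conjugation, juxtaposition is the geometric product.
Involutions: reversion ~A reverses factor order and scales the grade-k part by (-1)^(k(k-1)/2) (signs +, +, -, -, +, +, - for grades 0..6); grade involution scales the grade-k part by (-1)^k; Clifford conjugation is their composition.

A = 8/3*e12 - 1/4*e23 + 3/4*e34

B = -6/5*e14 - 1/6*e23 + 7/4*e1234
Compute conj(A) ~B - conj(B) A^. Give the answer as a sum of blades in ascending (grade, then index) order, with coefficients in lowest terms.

first term: -1/24 + 21/16*e12 + 121/90*e13 - 7/16*e14 + 123/40*e24 - 14/3*e34 + 3/10*e1234
second term: 1/24 - 21/16*e12 + 121/90*e13 + 7/16*e14 + 123/40*e24 + 14/3*e34 - 3/10*e1234
Answer: -1/12 + 21/8*e12 - 7/8*e14 - 28/3*e34 + 3/5*e1234


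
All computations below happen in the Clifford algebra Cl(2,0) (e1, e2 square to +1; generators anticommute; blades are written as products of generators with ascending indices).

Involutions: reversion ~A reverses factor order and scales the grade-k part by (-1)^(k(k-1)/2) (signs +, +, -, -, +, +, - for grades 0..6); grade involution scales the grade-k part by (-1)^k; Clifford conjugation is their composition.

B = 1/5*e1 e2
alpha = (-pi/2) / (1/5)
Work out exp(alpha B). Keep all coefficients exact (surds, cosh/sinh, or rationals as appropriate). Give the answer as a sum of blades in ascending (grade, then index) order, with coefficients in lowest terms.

B^2 = (1/5)^2*(e1 e2)^2 = 1/25*(-1) = -1/25 (a basis 2-blade squares to minus the product of its generators' squares).
B^2 = -1/25 — B^2 < 0, so the exponential closes trigonometrically: l = 1/5, alpha*l = -pi/2, so exp(alpha B) = cos(-pi/2) + (sin(-pi/2)/(1/5))*B = 0 + (-5)*B.
Answer: -e1 e2


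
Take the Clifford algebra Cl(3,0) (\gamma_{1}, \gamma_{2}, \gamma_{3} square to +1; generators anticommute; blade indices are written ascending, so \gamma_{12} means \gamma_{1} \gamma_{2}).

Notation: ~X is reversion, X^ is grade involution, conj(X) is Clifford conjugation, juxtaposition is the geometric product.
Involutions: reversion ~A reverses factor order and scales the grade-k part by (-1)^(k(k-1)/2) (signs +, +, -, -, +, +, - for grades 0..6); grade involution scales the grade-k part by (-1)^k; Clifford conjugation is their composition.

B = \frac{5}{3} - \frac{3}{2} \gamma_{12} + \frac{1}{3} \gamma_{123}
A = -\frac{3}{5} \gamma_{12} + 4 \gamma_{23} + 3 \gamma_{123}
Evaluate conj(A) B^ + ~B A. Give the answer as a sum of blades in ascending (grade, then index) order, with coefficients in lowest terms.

first term: \frac{19}{10} - \frac{4}{3} \gamma_{1} + \frac{47}{10} \gamma_{3} + \gamma_{12} - 6 \gamma_{13} - \frac{20}{3} \gamma_{23} + 5 \gamma_{123}
second term: \frac{19}{10} + \frac{4}{3} \gamma_{1} - \frac{47}{10} \gamma_{3} - \gamma_{12} + 6 \gamma_{13} + \frac{20}{3} \gamma_{23} + 5 \gamma_{123}
Answer: \frac{19}{5} + 10 \gamma_{123}


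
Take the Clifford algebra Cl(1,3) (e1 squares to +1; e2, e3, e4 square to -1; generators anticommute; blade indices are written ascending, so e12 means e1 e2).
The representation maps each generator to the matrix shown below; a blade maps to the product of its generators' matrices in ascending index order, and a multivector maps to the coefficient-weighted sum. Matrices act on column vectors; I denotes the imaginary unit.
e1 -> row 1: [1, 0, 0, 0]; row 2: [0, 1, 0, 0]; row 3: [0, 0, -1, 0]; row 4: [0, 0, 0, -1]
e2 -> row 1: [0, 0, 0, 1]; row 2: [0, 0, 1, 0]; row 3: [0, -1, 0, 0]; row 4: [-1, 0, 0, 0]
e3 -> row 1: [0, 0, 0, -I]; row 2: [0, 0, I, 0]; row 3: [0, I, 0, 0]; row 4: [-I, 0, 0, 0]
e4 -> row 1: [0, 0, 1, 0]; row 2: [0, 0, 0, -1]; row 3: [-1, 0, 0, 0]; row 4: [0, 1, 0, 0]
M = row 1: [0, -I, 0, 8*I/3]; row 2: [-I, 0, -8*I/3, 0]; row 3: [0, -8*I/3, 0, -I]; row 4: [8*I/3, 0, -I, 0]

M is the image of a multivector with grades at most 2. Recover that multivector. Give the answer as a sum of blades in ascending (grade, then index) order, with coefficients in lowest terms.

Method: the blade images are trace-orthogonal — tr(rho(e_A) rho(e_B)^-1) = 4 if A = B and 0 otherwise — and rho(e_A)^-1 = (e_A)^2 * rho(e_A) with (e_A)^2 = +1 or -1, so the coefficient of e_A in the preimage is (e_A)^2 * tr(M rho(e_A))/4.
Nonzero projections over blades of grade <= 2: e3: (e3)^2 = -1, tr(M rho(e3)) = 32/3, coefficient -8/3; e34: (e34)^2 = -1, tr(M rho(e34)) = -4, coefficient 1. Every other blade of grade <= 2 projects to 0.
Answer: -8/3*e3 + e34


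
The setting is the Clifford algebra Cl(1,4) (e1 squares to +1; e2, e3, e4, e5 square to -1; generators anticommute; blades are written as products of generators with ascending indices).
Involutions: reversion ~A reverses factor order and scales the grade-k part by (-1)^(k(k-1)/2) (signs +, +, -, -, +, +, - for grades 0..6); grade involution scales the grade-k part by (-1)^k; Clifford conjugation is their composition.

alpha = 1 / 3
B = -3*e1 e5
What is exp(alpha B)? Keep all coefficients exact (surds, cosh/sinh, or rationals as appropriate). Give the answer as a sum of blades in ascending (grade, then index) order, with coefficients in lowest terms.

B^2 = (-3)^2*(e1 e5)^2 = 9*(+1) = 9 (a basis 2-blade squares to minus the product of its generators' squares).
B^2 = 9 — hyperbolic case — the even/odd split gives cosh and sinh: l = 3, alpha*l = 1, so exp(alpha B) = cosh(1) + (sinh(1)/3)*B = cosh(1) + (sinh(1)/3)*B.
Answer: cosh(1) - sinh(1)*e1 e5


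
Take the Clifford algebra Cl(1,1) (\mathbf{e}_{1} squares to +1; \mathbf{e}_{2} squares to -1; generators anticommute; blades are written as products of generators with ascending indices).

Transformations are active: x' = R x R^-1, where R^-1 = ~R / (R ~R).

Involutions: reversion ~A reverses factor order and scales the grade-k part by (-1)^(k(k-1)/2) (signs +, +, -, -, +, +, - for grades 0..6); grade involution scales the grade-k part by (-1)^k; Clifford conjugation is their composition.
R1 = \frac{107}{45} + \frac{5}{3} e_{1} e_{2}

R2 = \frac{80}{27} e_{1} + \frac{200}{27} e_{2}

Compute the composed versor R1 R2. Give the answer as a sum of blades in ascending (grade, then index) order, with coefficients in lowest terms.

Distribute over the terms of R1 (each basis-blade product reordered to ascending indices, repeated generators contracted through their squares):
(\frac{107}{45}) R2 = \frac{1712}{243} e_{1} + \frac{4280}{243} e_{2}
(\frac{5}{3} e_{1} e_{2}) R2 = -\frac{1000}{81} e_{1} - \frac{400}{81} e_{2}
Summing the partial products and collecting blades:
Answer: -\frac{1288}{243} e_{1} + \frac{3080}{243} e_{2}


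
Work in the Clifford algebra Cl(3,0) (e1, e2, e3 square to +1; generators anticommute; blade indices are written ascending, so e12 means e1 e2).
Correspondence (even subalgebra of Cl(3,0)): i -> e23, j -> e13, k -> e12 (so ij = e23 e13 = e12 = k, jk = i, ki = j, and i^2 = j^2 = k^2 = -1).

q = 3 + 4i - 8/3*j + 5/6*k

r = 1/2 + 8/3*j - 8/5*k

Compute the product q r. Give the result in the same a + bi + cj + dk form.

In blades: q = 3 + 5/6*e12 - 8/3*e13 + 4*e23, r = 1/2 - 8/5*e12 + 8/3*e13.
Distribute q over r term by term (generator squares from the signature, products reordered to ascending indices): (3)*r = 3/2 - 24/5*e12 + 8*e13; (5/6*e12)*r = 4/3 + 5/12*e12 - 20/9*e23; (-8/3*e13)*r = 64/9 - 4/3*e13 + 64/15*e23; (4*e23)*r = 32/3*e12 + 32/5*e13 + 2*e23.
Sum: 179/18 + 377/60*e12 + 196/15*e13 + 182/45*e23; translating back through the correspondence:
Answer: 179/18 + 182/45*i + 196/15*j + 377/60*k


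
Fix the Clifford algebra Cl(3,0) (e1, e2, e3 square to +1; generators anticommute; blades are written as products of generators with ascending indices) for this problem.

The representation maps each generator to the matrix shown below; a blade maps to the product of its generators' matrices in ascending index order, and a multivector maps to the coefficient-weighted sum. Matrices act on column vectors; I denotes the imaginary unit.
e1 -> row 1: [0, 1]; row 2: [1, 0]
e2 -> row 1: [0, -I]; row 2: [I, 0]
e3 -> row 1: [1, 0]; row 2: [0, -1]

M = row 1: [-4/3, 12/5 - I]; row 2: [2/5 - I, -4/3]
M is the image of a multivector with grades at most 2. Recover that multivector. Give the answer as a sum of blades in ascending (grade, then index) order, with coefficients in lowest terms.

Method: 1, rho(e1), rho(e2), rho(e3) form a trace-orthogonal basis of the 2x2 complex matrices (tr(X Y) = 2 if X = Y, else 0), so M = m0*1 + m1*rho(e1) + m2*rho(e2) + m3*rho(e3) with m0 = tr(M)/2 = -4/3, m1 = tr(M rho(e1))/2 = 7/5 - I, m2 = tr(M rho(e2))/2 = I, m3 = tr(M rho(e3))/2 = 0.
Multiplying table entries, the bivector images are rho(e1 e2) = I*rho(e3), rho(e1 e3) = -I*rho(e2), rho(e2 e3) = I*rho(e1); with real blade coefficients the real parts of m0..m3 are the coefficients of 1, e1, e2, e3 and the imaginary parts give the bivectors (e2 e3: Im m1, e1 e3: -Im m2, e1 e2: Im m3).
Answer: -4/3 + 7/5*e1 - e1 e3 - e2 e3


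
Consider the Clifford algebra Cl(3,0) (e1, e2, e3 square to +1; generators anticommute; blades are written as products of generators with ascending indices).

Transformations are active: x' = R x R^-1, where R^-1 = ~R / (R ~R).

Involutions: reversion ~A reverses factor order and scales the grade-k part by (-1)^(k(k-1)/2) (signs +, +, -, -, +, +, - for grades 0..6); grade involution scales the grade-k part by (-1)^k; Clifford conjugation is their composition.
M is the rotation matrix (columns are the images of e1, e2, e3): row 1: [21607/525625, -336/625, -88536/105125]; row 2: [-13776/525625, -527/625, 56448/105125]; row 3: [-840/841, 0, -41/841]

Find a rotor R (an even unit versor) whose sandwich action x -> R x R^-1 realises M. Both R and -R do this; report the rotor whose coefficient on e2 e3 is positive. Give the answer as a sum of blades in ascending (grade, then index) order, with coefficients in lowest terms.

Method: write R = a + b12*e1 e2 + b13*e1 e3 + b23*e2 e3 with a^2 + b12^2 + b13^2 + b23^2 = 1 (so R^-1 = ~R). Expanding the columns R e_j ~R gives tr M = 4a^2 - 1 and, from the antisymmetric part, M21 - M12 = -4a*b12, M13 - M31 = 4a*b13, M32 - M23 = -4a*b23.
Here tr M = -17889/21025, so a^2 = (1 + tr M)/4 = 784/21025 and a = ±28/145. Taking a = 28/145: M21 - M12 = 10752/21025, M13 - M31 = 16464/105125, M32 - M23 = -56448/105125, giving b12 = -96/145, b13 = 147/725, b23 = 504/725, i.e. R = 28/145 - 96/145*e1 e2 + 147/725*e1 e3 + 504/725*e2 e3.
Its e2 e3 coefficient is already positive.
Answer: 28/145 - 96/145*e1 e2 + 147/725*e1 e3 + 504/725*e2 e3. Key observation: the double cover Spin(3) -> SO(3) sends R and -R to the same matrix (trace -17889/21025 here), so the stated sign of the e2 e3 coefficient is what selects one sheet.


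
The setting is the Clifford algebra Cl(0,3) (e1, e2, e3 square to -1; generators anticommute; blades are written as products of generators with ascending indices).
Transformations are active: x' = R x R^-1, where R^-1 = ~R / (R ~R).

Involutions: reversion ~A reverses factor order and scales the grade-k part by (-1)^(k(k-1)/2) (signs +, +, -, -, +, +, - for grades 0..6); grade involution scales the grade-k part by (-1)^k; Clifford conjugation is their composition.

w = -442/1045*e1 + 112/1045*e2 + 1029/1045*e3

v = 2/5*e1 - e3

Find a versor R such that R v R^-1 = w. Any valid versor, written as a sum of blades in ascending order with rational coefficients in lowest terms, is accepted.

Since q(v) = q(w) = -29/25, the sum R = v + w = -24/1045*e1 + 112/1045*e2 - 16/1045*e3 does the job whenever invertible.
Answer: -24/1045*e1 + 112/1045*e2 - 16/1045*e3


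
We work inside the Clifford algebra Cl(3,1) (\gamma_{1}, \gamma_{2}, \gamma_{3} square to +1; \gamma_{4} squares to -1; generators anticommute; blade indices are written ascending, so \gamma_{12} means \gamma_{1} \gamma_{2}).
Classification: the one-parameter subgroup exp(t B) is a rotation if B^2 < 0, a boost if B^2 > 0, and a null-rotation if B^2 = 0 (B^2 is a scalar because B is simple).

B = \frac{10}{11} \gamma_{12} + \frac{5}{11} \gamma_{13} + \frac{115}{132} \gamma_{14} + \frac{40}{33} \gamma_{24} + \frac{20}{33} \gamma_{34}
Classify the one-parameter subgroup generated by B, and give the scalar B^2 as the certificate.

B^2 term by term: the squares give (\frac{10}{11})^2*(\gamma_{12})^2 + (\frac{5}{11})^2*(\gamma_{13})^2 + (\frac{115}{132})^2*(\gamma_{14})^2 + (\frac{40}{33})^2*(\gamma_{24})^2 + (\frac{20}{33})^2*(\gamma_{34})^2 = \frac{100}{121}*(-1) + \frac{25}{121}*(-1) + \frac{13225}{17424}*(+1) + \frac{1600}{1089}*(+1) + \frac{400}{1089}*(+1) = \frac{25}{16} (each basis 2-blade squares to minus the product of its generators' squares); cross terms between blades sharing an index anticommute and cancel; the commuting (index-disjoint) pairs give grade-4 terms 2*c*c'*(blade product), which cancel blade by blade — \gamma_{1234}: \frac{400}{363} - \frac{400}{363} = 0 — confirming B is simple. So B^2 = \frac{25}{16}.
Answer: boost, certificate B^2 = \frac{25}{16}. Why this suffices: the scalar \frac{25}{16} survives any versor conjugation, so its sign alone determines the class however B is presented.


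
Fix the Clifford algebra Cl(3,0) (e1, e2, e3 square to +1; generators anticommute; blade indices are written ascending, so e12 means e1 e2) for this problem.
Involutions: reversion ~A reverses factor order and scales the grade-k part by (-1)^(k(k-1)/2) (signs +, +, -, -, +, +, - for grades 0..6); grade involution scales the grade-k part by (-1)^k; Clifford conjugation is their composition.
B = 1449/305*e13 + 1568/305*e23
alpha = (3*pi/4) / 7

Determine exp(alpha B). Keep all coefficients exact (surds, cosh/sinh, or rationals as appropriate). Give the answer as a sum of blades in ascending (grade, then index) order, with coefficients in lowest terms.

B^2 term by term: the squares give (1449/305)^2*(e13)^2 + (1568/305)^2*(e23)^2 = 2099601/93025*(-1) + 2458624/93025*(-1) = -49 (each basis 2-blade squares to minus the product of its generators' squares); cross terms between blades sharing an index anticommute and cancel. So B^2 = -49.
B^2 = -49 — B^2 < 0, so the exponential closes trigonometrically: l = 7, alpha*l = 3*pi/4, so exp(alpha B) = cos(3*pi/4) + (sin(3*pi/4)/7)*B = -sqrt(2)/2 + (sqrt(2)/14)*B.
Answer: -sqrt(2)/2 + 207*sqrt(2)/610*e13 + 112*sqrt(2)/305*e23


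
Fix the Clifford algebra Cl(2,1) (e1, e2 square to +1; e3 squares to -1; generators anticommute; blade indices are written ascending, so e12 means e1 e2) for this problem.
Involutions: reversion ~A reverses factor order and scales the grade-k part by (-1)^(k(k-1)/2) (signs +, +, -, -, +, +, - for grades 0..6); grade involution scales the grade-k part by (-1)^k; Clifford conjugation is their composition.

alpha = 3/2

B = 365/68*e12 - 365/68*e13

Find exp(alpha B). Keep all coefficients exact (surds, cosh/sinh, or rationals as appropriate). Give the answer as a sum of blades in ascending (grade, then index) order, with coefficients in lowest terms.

B^2 term by term: the squares give (365/68)^2*(e12)^2 + (-365/68)^2*(e13)^2 = 133225/4624*(-1) + 133225/4624*(+1) = 0 (each basis 2-blade squares to minus the product of its generators' squares); cross terms between blades sharing an index anticommute and cancel. So B^2 = 0.
B^2 = 0, and the exponential is exactly linear here: exp(alpha B) = 1 + alpha B (parabolic case).
Answer: 1 + 1095/136*e12 - 1095/136*e13


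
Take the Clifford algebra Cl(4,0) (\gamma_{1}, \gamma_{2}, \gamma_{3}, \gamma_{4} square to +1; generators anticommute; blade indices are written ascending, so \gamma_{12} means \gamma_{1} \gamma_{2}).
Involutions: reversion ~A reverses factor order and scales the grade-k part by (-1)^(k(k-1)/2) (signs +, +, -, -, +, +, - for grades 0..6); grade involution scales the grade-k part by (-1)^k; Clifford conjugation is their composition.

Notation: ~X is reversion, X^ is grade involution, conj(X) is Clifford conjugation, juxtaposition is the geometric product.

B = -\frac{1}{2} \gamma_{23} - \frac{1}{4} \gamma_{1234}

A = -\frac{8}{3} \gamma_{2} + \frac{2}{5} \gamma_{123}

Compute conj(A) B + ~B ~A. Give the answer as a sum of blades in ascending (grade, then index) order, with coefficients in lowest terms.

first term: \frac{1}{5} \gamma_{1} - \frac{4}{3} \gamma_{3} + \frac{1}{10} \gamma_{4} + \frac{2}{3} \gamma_{134}
second term: \frac{1}{5} \gamma_{1} + \frac{4}{3} \gamma_{3} + \frac{1}{10} \gamma_{4} + \frac{2}{3} \gamma_{134}
Answer: \frac{2}{5} \gamma_{1} + \frac{1}{5} \gamma_{4} + \frac{4}{3} \gamma_{134}


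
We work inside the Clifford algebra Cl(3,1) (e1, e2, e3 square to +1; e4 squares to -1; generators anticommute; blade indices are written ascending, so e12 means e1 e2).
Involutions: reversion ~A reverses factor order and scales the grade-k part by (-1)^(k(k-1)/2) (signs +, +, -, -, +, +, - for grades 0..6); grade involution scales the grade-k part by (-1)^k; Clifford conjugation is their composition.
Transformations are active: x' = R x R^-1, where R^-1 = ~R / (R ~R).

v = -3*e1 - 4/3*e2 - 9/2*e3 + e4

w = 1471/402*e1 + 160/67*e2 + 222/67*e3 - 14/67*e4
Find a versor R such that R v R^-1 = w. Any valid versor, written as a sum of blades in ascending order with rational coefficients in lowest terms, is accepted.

Here q(v) = q(w) = 1081/36; the classical choice R = v + w = 265/402*e1 + 212/201*e2 - 159/134*e3 + 53/67*e4 then realises v -> w under the sandwich.
Answer: 265/402*e1 + 212/201*e2 - 159/134*e3 + 53/67*e4


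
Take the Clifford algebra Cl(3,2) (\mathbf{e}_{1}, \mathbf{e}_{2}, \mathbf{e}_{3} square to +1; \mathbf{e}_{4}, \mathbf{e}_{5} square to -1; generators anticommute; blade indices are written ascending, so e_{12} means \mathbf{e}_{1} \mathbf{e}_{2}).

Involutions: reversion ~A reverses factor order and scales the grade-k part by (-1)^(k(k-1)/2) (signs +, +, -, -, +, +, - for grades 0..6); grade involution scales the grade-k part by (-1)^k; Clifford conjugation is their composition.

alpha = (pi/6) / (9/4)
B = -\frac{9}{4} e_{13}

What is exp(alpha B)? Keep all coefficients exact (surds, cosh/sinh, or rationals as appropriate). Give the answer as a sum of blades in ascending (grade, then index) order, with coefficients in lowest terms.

B^2 = (-\frac{9}{4})^2*(e_{13})^2 = \frac{81}{16}*(-1) = -\frac{81}{16} (a basis 2-blade squares to minus the product of its generators' squares).
B^2 = -\frac{81}{16} — circular case — the even/odd split gives cos and sin: l = \frac{9}{4}, alpha*l = \frac{\pi}{6}, so exp(alpha B) = cos(\frac{\pi}{6}) + (sin(\frac{\pi}{6})/(\frac{9}{4}))*B = \frac{\sqrt{3}}{2} + (\frac{2}{9})*B.
Answer: \frac{\sqrt{3}}{2} - \frac{1}{2} e_{13}


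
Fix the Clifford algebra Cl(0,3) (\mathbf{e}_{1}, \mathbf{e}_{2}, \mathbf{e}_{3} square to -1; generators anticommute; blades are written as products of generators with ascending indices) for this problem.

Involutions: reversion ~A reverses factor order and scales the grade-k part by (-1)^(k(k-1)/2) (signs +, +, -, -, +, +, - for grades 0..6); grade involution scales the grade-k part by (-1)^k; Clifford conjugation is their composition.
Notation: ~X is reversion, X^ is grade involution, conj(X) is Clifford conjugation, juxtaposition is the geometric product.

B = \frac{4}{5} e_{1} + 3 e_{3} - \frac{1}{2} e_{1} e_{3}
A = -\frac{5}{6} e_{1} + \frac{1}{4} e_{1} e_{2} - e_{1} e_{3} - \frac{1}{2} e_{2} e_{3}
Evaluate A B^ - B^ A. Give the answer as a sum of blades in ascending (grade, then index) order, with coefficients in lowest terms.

first term: -\frac{7}{6} - 3 e_{1} - \frac{17}{10} e_{2} + \frac{23}{60} e_{3} - \frac{1}{4} e_{1} e_{2} + \frac{5}{2} e_{1} e_{3} - \frac{1}{8} e_{2} e_{3} - \frac{7}{20} e_{1} e_{2} e_{3}
second term: -\frac{7}{6} + 3 e_{1} + \frac{17}{10} e_{2} - \frac{23}{60} e_{3} + \frac{1}{4} e_{1} e_{2} - \frac{5}{2} e_{1} e_{3} + \frac{1}{8} e_{2} e_{3} - \frac{7}{20} e_{1} e_{2} e_{3}
Answer: -6 e_{1} - \frac{17}{5} e_{2} + \frac{23}{30} e_{3} - \frac{1}{2} e_{1} e_{2} + 5 e_{1} e_{3} - \frac{1}{4} e_{2} e_{3}


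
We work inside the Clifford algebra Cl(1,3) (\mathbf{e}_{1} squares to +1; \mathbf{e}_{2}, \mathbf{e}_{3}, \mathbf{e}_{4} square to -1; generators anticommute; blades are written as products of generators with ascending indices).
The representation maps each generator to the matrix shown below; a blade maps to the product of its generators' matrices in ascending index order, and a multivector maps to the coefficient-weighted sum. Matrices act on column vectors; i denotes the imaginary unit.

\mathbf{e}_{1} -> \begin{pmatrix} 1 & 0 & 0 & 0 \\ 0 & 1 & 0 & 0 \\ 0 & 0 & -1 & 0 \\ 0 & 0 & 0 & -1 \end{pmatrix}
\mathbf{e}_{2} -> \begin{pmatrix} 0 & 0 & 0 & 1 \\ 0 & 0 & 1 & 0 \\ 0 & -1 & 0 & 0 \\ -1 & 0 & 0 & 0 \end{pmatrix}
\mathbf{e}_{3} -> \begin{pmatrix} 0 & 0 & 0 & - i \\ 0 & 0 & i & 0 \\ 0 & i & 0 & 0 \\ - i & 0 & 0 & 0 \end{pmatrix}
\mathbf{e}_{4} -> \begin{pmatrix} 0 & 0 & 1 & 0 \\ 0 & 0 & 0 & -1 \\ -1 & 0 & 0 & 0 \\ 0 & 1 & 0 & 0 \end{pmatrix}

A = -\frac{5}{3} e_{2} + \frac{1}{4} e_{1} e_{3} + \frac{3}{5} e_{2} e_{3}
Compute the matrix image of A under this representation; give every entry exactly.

Bivector images (products of the table entries): rho(e_{1} e_{3}) = rho(\mathbf{e}_{1})rho(\mathbf{e}_{3}) = \begin{pmatrix} 0 & 0 & 0 & - i \\ 0 & 0 & i & 0 \\ 0 & - i & 0 & 0 \\ i & 0 & 0 & 0 \end{pmatrix}; rho(e_{2} e_{3}) = rho(\mathbf{e}_{2})rho(\mathbf{e}_{3}) = \begin{pmatrix} - i & 0 & 0 & 0 \\ 0 & i & 0 & 0 \\ 0 & 0 & - i & 0 \\ 0 & 0 & 0 & i \end{pmatrix}.
M = (-\frac{5}{3})*rho(e_{2}) + (\frac{1}{4})*rho(e_{1} e_{3}) + (\frac{3}{5})*rho(e_{2} e_{3}), summed entrywise:
Answer: \begin{pmatrix} - \frac{3 i}{5} & 0 & 0 & - \frac{5}{3} - \frac{i}{4} \\ 0 & \frac{3 i}{5} & - \frac{5}{3} + \frac{i}{4} & 0 \\ 0 & \frac{5}{3} - \frac{i}{4} & - \frac{3 i}{5} & 0 \\ \frac{5}{3} + \frac{i}{4} & 0 & 0 & \frac{3 i}{5} \end{pmatrix}


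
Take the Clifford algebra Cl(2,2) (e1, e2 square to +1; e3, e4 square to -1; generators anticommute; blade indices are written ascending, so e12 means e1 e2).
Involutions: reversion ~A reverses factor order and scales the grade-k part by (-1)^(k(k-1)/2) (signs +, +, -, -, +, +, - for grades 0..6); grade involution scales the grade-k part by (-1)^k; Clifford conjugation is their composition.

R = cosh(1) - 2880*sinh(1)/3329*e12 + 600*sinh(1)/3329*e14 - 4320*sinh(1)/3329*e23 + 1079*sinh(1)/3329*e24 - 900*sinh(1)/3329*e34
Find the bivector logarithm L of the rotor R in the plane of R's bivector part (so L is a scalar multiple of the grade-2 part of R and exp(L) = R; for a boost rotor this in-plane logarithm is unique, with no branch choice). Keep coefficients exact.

The scalar part of R is cosh(1), which fixes the rapidity magnitude through cosh (cosh is even, so it cannot fix the sign — the bivector part carries that); dividing the bivector part by sinh of the rapidity gives the plane, and L = rapidity * plane, where the joint sign ambiguity of (rapidity, plane) cancels in the product.
Concretely: cosh(rapidity) = cosh(1) gives rapidity = ±1, and since rapidity/sinh(rapidity) is even the sign is immaterial: L = (rapidity/sinh(rapidity)) * <R>_2 = (1/sinh(1)) * <R>_2.
Answer: -2880/3329*e12 + 600/3329*e14 - 4320/3329*e23 + 1079/3329*e24 - 900/3329*e34


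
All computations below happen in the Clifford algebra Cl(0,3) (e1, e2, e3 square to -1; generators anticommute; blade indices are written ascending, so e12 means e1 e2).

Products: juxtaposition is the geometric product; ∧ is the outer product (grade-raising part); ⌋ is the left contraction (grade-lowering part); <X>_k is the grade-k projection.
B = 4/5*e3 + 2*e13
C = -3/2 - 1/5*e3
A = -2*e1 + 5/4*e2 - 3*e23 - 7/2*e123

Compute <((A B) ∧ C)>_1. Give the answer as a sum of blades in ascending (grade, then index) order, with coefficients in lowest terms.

step 1: -23/5*e2 + 4*e3 + 44/5*e12 - 8/5*e13 + e23 - 5/2*e123
step 2: 69/10*e2 - 6*e3 - 66/5*e12 + 12/5*e13 - 29/50*e23 + 199/100*e123
step 3: 69/10*e2 - 6*e3
Answer: 69/10*e2 - 6*e3
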